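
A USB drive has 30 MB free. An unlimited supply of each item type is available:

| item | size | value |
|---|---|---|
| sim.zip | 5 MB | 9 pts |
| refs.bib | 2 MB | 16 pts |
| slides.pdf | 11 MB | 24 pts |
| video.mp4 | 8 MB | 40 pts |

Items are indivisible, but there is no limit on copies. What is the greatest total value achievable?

Best value-per-unit is refs.bib at 16/2, and filling with it alone uses size 15×2=30. No mix of the others beats 15×16 = 240.

240 pts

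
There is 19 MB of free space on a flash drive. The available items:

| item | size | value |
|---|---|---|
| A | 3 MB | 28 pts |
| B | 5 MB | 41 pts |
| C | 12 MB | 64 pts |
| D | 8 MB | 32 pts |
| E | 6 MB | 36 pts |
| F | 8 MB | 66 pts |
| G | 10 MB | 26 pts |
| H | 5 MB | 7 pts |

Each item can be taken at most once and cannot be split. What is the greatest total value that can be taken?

143 pts

Check high-value combinations within 19 MB:
- B+E+F: size 5+6+8=19, value 41+36+66=143
- A+B+F: size 3+5+8=16, value 28+41+66=135
- A+E+F: size 3+6+8=17, value 28+36+66=130
- A+D+F: size 3+8+8=19, value 28+32+66=126
- B+F+H: size 5+8+5=18, value 41+66+7=114
Best: 143 pts.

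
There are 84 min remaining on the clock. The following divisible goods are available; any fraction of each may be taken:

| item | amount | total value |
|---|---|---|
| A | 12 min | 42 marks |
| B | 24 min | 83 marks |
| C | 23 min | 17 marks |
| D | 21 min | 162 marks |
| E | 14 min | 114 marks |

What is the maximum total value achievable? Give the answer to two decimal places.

410.61

Take in order of value per unit:
- E (114/14 per unit): all 14 → value 114, running total 114.00
- D (162/21 per unit): all 21 → value 162, running total 276.00
- A (42/12 per unit): all 12 → value 42, running total 318.00
- B (83/24 per unit): all 24 → value 83, running total 401.00
- C (17/23 per unit): 13 of 23 → value 13×17/23 = 9.6087, running total 410.61
Total 410.61.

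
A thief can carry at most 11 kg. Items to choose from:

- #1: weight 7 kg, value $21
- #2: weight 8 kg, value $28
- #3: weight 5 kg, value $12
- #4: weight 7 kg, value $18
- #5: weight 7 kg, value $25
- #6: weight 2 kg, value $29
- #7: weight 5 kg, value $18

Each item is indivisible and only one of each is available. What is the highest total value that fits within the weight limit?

Check high-value combinations within 11 kg:
- #2+#6: weight 8+2=10, value 28+29=57
- #5+#6: weight 7+2=9, value 25+29=54
- #1+#6: weight 7+2=9, value 21+29=50
- #6+#7: weight 2+5=7, value 29+18=47
- #4+#6: weight 7+2=9, value 18+29=47
Best: $57.

$57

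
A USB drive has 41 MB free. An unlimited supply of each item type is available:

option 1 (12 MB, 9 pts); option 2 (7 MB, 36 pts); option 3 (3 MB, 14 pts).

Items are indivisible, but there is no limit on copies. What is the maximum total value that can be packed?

208 pts

Best value-per-unit is option 2 at 36/7; filling with it alone gives 5×36 = 180.
Optimal mix: 5×option 2 + 2×option 3 → size 41, value 208.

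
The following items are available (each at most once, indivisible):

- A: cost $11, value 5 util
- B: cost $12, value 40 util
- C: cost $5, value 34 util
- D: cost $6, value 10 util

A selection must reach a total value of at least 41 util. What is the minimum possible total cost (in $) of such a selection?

Subsets with value ≥ 41, sorted by total cost:
- C+D: cost 11, value 44
- B+C: cost 17, value 74
Minimum cost: 11 $.

11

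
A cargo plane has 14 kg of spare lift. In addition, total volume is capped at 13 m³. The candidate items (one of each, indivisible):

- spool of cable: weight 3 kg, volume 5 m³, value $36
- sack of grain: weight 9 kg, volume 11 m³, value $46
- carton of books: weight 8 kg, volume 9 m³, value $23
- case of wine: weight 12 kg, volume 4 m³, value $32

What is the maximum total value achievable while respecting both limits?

Feasible sets respecting both limits:
- sack of grain: weight 9, volume 11, value 46
- spool of cable: weight 3, volume 5, value 36
- case of wine: weight 12, volume 4, value 32
Best: $46.

$46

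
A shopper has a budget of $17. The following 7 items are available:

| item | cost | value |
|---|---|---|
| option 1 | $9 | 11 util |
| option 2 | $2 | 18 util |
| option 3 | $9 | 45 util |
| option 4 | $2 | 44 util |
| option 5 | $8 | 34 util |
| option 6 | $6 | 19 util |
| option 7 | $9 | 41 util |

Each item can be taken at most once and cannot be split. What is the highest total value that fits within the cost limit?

108 util

Check high-value combinations within $17:
- option 3+option 4+option 6: cost 9+2+6=17, value 45+44+19=108
- option 2+option 3+option 4: cost 2+9+2=13, value 18+45+44=107
- option 4+option 6+option 7: cost 2+6+9=17, value 44+19+41=104
- option 2+option 4+option 7: cost 2+2+9=13, value 18+44+41=103
- option 4+option 5+option 6: cost 2+8+6=16, value 44+34+19=97
Best: 108 util.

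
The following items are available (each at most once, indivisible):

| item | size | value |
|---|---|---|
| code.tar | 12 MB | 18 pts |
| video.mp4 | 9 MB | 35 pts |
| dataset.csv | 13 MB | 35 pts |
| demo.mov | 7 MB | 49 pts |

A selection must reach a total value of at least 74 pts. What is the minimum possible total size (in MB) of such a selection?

Subsets with value ≥ 74, sorted by total size:
- video.mp4+demo.mov: size 16, value 84
- dataset.csv+demo.mov: size 20, value 84
- code.tar+video.mp4+demo.mov: size 28, value 102
- video.mp4+dataset.csv+demo.mov: size 29, value 119
Minimum size: 16 MB.

16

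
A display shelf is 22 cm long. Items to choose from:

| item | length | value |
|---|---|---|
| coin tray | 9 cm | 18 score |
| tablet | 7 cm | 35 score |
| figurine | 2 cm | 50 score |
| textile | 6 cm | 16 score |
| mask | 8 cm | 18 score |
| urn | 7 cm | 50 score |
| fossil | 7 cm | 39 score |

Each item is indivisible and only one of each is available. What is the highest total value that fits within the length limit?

155 score

Check high-value combinations within 22 cm:
- figurine+textile+urn+fossil: length 2+6+7+7=22, value 50+16+50+39=155
- tablet+figurine+textile+urn: length 7+2+6+7=22, value 35+50+16+50=151
- tablet+figurine+textile+fossil: length 7+2+6+7=22, value 35+50+16+39=140
Best: 155 score.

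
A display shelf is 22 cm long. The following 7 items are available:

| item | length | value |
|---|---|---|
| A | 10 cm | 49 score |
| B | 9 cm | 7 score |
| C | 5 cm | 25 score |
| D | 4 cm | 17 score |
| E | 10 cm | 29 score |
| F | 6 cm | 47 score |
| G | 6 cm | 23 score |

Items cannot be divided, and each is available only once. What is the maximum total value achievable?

This is a 0/1 knapsack; check combinations near the capacity.
- A+C+F: length 10+5+6=21, value 49+25+47=121
- A+F+G: length 10+6+6=22, value 49+47+23=119
- A+D+F: length 10+4+6=20, value 49+17+47=113
- C+D+F+G: length 5+4+6+6=21, value 25+17+47+23=112
- C+E+F: length 5+10+6=21, value 25+29+47=101
Best: 121 score.

121 score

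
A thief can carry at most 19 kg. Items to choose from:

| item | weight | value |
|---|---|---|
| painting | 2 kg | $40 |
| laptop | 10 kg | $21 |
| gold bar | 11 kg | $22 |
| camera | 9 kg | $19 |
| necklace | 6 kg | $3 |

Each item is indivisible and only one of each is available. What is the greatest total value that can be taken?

$65

Check high-value combinations within 19 kg:
- painting+gold bar+necklace: weight 2+11+6=19, value 40+22+3=65
- painting+laptop+necklace: weight 2+10+6=18, value 40+21+3=64
- painting+gold bar: weight 2+11=13, value 40+22=62
Best: $65.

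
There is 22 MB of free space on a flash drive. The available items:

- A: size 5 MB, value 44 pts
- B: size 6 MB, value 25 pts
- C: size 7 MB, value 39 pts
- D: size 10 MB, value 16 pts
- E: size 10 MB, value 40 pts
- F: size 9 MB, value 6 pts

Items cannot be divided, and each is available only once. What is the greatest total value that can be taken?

123 pts

Check high-value combinations within 22 MB:
- A+C+E: size 5+7+10=22, value 44+39+40=123
- A+B+E: size 5+6+10=21, value 44+25+40=109
- A+B+C: size 5+6+7=18, value 44+25+39=108
- A+C+D: size 5+7+10=22, value 44+39+16=99
- A+C+F: size 5+7+9=21, value 44+39+6=89
Best: 123 pts.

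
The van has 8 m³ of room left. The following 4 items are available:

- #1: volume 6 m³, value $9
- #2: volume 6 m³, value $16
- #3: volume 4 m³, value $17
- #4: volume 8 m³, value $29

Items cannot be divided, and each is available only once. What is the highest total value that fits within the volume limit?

This is a 0/1 knapsack; check combinations near the capacity.
- #4: volume 8, value 29
- #3: volume 4, value 17
- #2: volume 6, value 16
Best: $29.

$29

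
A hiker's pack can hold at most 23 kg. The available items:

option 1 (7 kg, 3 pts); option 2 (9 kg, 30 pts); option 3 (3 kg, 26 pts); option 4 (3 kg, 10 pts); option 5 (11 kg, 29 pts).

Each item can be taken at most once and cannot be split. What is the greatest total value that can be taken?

85 pts

This is a 0/1 knapsack; check combinations near the capacity.
- option 2+option 3+option 5: weight 9+3+11=23, value 30+26+29=85
- option 1+option 2+option 3+option 4: weight 7+9+3+3=22, value 3+30+26+10=69
- option 2+option 4+option 5: weight 9+3+11=23, value 30+10+29=69
- option 2+option 3+option 4: weight 9+3+3=15, value 30+26+10=66
- option 3+option 4+option 5: weight 3+3+11=17, value 26+10+29=65
Best: 85 pts.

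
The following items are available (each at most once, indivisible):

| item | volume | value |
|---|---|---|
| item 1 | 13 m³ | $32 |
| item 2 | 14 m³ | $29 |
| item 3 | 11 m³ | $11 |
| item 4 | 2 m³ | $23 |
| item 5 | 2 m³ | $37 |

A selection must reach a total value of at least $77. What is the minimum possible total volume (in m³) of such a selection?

17

Subsets with value ≥ 77, sorted by total volume:
- item 1+item 4+item 5: volume 17, value 92
- item 2+item 4+item 5: volume 18, value 89
- item 1+item 3+item 5: volume 26, value 80
Minimum volume: 17 m³.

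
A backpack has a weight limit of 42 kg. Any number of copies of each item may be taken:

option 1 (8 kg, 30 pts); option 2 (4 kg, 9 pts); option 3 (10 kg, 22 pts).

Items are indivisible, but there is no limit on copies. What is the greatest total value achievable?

150 pts

Best value-per-unit is option 1 at 30/8, and filling with it alone uses weight 5×8=40. No mix of the others beats 5×30 = 150.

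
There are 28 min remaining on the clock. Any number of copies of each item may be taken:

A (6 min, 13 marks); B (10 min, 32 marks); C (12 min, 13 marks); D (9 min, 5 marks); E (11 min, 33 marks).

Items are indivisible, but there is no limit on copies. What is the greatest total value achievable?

Best value-per-unit is B at 32/10; filling with it alone gives 2×32 = 64.
Optimal mix: 1×A + 2×E → time 28, value 79.

79 marks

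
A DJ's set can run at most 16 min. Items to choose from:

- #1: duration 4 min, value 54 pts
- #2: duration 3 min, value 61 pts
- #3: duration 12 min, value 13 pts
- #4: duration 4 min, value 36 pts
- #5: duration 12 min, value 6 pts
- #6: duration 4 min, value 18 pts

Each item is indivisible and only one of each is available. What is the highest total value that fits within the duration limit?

Check high-value combinations within 16 min:
- #1+#2+#4+#6: duration 4+3+4+4=15, value 54+61+36+18=169
- #1+#2+#4: duration 4+3+4=11, value 54+61+36=151
- #1+#2+#6: duration 4+3+4=11, value 54+61+18=133
- #1+#2: duration 4+3=7, value 54+61=115
Best: 169 pts.

169 pts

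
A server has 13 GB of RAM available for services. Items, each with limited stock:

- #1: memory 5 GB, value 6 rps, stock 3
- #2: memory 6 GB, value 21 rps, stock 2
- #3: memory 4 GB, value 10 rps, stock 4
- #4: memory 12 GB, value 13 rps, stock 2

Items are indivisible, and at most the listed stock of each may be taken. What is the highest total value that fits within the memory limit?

42 rps

Best selections within memory 13 and stock limits:
- 2×#2: memory 12, value 42
- 1×#2 + 1×#3: memory 10, value 31
- 3×#3: memory 12, value 30
Best: 42 rps.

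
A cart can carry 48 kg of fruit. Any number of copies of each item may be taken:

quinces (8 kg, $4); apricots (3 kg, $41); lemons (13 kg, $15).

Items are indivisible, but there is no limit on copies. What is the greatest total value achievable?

Best value-per-unit is apricots at 41/3, and filling with it alone uses weight 16×3=48. No mix of the others beats 16×41 = 656.

$656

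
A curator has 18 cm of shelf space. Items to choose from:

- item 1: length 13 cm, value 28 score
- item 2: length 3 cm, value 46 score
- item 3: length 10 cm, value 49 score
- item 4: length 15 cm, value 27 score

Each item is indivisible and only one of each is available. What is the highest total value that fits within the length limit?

95 score

Check high-value combinations within 18 cm:
- item 2+item 3: length 3+10=13, value 46+49=95
- item 1+item 2: length 13+3=16, value 28+46=74
- item 2+item 4: length 3+15=18, value 46+27=73
- item 3: length 10, value 49
Best: 95 score.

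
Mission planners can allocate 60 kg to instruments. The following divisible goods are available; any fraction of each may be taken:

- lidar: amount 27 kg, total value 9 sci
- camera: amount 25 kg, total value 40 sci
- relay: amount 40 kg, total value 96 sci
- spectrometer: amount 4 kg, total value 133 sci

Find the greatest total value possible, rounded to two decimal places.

254.60

Take in order of value per unit:
- spectrometer (133/4 per unit): all 4 → value 133, running total 133.00
- relay (96/40 per unit): all 40 → value 96, running total 229.00
- camera (40/25 per unit): 16 of 25 → value 16×40/25 = 25.6000, running total 254.60
Total 254.60.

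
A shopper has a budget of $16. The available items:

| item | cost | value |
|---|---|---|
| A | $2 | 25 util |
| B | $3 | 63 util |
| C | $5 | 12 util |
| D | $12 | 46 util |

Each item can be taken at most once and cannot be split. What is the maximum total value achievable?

109 util

Check high-value combinations within $16:
- B+D: cost 3+12=15, value 63+46=109
- A+B+C: cost 2+3+5=10, value 25+63+12=100
- A+B: cost 2+3=5, value 25+63=88
- B+C: cost 3+5=8, value 63+12=75
Best: 109 util.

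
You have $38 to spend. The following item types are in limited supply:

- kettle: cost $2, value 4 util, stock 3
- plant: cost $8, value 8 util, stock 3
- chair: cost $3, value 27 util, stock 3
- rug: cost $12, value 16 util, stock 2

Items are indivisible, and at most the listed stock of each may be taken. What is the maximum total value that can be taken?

Best selections within cost 38 and stock limits:
- 2×kettle + 3×chair + 2×rug: cost 37, value 121
- 1×kettle + 3×chair + 2×rug: cost 35, value 117
- 3×kettle + 1×plant + 3×chair + 1×rug: cost 35, value 117
Best: 121 util.

121 util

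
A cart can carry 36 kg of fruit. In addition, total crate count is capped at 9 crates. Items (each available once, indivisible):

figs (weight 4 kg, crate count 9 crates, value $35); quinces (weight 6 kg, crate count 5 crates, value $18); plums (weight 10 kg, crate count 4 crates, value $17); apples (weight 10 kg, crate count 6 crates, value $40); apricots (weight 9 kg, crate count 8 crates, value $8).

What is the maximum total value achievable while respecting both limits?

$40

Feasible sets respecting both limits:
- apples: weight 10, crate count 6, value 40
- figs: weight 4, crate count 9, value 35
- quinces+plums: weight 16, crate count 9, value 35
Best: $40.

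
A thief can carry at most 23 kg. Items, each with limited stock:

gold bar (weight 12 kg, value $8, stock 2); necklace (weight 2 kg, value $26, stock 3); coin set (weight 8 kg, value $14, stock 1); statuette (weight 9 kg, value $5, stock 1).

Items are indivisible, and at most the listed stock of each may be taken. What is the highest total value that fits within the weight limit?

Top feasible selections:
- 3×necklace + 1×coin set + 1×statuette: weight 23, value 97
- 3×necklace + 1×coin set: weight 14, value 92
- 1×gold bar + 3×necklace: weight 18, value 86
- 3×necklace + 1×statuette: weight 15, value 83
Best: $97.

$97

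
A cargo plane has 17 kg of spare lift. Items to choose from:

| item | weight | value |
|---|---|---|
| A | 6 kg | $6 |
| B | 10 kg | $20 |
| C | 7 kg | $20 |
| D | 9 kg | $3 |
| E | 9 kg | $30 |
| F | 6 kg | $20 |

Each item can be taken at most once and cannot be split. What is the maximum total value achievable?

Check high-value combinations within 17 kg:
- E+F: weight 9+6=15, value 30+20=50
- C+E: weight 7+9=16, value 20+30=50
- C+F: weight 7+6=13, value 20+20=40
- B+F: weight 10+6=16, value 20+20=40
Best: $50.

$50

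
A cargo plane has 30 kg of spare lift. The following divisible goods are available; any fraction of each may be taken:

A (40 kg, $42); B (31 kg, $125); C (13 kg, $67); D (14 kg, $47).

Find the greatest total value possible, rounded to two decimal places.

Take in order of value per unit:
- C (67/13 per unit): all 13 → value 67, running total 67.00
- B (125/31 per unit): 17 of 31 → value 17×125/31 = 68.5484, running total 135.55
Total 135.55.

135.55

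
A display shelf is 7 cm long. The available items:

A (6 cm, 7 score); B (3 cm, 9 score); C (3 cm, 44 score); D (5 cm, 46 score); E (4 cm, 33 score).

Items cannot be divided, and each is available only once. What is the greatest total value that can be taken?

This is a 0/1 knapsack; check combinations near the capacity.
- C+E: length 3+4=7, value 44+33=77
- B+C: length 3+3=6, value 9+44=53
- D: length 5, value 46
- C: length 3, value 44
Best: 77 score.

77 score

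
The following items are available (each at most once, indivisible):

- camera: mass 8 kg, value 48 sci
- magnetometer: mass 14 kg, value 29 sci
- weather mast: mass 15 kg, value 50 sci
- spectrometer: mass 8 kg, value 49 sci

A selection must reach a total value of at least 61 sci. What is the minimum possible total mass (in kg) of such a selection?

Subsets with value ≥ 61, sorted by total mass:
- camera+spectrometer: mass 16, value 97
- magnetometer+spectrometer: mass 22, value 78
Minimum mass: 16 kg.

16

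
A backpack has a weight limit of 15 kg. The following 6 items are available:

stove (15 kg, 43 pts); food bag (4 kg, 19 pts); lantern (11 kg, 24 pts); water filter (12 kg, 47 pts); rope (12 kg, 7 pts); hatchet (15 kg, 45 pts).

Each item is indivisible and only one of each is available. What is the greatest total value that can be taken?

47 pts

Check high-value combinations within 15 kg:
- water filter: weight 12, value 47
- hatchet: weight 15, value 45
- stove: weight 15, value 43
- food bag+lantern: weight 4+11=15, value 19+24=43
Best: 47 pts.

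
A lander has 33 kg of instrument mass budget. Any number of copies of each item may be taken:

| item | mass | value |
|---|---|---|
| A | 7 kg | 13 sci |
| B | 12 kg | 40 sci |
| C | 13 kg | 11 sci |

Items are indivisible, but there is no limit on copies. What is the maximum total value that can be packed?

Best value-per-unit is B at 40/12; filling with it alone gives 2×40 = 80.
Optimal mix: 1×A + 2×B → mass 31, value 93.

93 sci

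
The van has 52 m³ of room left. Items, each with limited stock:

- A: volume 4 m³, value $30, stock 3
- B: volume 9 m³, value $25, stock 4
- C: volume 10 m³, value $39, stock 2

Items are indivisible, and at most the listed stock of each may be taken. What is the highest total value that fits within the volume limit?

Best selections within volume 52 and stock limits:
- 3×A + 2×B + 2×C: volume 50, value 218
- 3×A + 3×B + 1×C: volume 49, value 204
- 3×A + 1×B + 2×C: volume 41, value 193
- 3×A + 4×B: volume 48, value 190
Best: $218.

$218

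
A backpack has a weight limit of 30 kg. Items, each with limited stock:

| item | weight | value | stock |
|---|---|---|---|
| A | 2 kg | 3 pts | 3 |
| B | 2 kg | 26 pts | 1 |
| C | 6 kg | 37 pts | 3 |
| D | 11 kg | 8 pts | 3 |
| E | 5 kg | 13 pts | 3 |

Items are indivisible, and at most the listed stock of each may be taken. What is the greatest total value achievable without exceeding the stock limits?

163 pts

Best selections within weight 30 and stock limits:
- 1×B + 3×C + 2×E: weight 30, value 163
- 2×A + 1×B + 3×C + 1×E: weight 29, value 156
- 1×A + 1×B + 3×C + 1×E: weight 27, value 153
- 1×B + 3×C + 1×E: weight 25, value 150
Best: 163 pts.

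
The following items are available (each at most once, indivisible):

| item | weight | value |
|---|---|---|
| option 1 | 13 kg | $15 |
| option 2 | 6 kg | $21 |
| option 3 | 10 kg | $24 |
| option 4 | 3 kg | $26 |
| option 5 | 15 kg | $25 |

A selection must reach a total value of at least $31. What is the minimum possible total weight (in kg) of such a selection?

9

Subsets with value ≥ 31, sorted by total weight:
- option 2+option 4: weight 9, value 47
- option 3+option 4: weight 13, value 50
- option 2+option 3: weight 16, value 45
Minimum weight: 9 kg.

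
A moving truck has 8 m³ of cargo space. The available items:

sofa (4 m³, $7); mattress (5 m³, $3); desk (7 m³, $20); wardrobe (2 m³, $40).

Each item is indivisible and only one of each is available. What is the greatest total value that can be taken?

$47

Check high-value combinations within 8 m³:
- sofa+wardrobe: volume 4+2=6, value 7+40=47
- mattress+wardrobe: volume 5+2=7, value 3+40=43
- wardrobe: volume 2, value 40
- desk: volume 7, value 20
Best: $47.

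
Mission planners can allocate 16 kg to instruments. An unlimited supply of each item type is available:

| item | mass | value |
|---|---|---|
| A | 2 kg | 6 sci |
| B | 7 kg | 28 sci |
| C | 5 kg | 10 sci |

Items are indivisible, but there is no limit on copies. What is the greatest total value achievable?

Best value-per-unit is B at 28/7; filling with it alone gives 2×28 = 56.
Optimal mix: 1×A + 2×B → mass 16, value 62.

62 sci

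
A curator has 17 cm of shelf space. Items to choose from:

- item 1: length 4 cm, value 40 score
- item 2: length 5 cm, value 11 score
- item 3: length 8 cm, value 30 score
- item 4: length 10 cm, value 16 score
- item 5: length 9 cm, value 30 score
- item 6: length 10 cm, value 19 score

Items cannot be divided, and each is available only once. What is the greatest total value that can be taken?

81 score

Check high-value combinations within 17 cm:
- item 1+item 2+item 3: length 4+5+8=17, value 40+11+30=81
- item 1+item 3: length 4+8=12, value 40+30=70
- item 1+item 5: length 4+9=13, value 40+30=70
- item 3+item 5: length 8+9=17, value 30+30=60
- item 1+item 6: length 4+10=14, value 40+19=59
Best: 81 score.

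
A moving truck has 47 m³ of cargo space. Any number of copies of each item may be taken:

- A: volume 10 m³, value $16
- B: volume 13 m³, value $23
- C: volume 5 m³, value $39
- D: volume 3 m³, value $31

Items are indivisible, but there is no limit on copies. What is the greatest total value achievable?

$473

Best value-per-unit is D at 31/3; filling with it alone gives 15×31 = 465.
Optimal mix: 1×C + 14×D → volume 47, value 473.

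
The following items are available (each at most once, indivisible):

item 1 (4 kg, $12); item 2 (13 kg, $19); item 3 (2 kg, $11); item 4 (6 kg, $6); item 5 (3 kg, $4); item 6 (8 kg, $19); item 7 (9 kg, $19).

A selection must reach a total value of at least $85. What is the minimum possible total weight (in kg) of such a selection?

42

Subsets with value ≥ 85, sorted by total weight:
- item 1+item 2+item 3+item 4+item 6+item 7: weight 42, value 86
- item 1+item 2+item 3+item 4+item 5+item 6+item 7: weight 45, value 90
Minimum weight: 42 kg.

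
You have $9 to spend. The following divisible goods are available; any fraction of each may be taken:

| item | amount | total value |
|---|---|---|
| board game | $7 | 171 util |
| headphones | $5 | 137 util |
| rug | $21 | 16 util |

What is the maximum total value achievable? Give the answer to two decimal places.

234.71

Take in order of value per unit:
- headphones (137/5 per unit): all 5 → value 137, running total 137.00
- board game (171/7 per unit): 4 of 7 → value 4×171/7 = 97.7143, running total 234.71
Total 234.71.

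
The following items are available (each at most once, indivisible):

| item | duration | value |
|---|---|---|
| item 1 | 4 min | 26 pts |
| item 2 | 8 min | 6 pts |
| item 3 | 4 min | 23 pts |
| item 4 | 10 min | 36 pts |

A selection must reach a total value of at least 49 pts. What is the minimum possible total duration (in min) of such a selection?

Subsets with value ≥ 49, sorted by total duration:
- item 1+item 3: duration 8, value 49
- item 1+item 4: duration 14, value 62
- item 3+item 4: duration 14, value 59
Minimum duration: 8 min.

8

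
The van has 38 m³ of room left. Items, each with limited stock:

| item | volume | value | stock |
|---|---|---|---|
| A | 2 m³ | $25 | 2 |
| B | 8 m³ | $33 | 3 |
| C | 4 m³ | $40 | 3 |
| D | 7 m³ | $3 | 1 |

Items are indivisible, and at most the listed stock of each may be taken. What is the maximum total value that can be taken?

$244

Best selections within volume 38 and stock limits:
- 1×A + 3×B + 3×C: volume 38, value 244
- 2×A + 2×B + 3×C: volume 32, value 236
- 2×A + 3×B + 2×C: volume 36, value 229
Best: $244.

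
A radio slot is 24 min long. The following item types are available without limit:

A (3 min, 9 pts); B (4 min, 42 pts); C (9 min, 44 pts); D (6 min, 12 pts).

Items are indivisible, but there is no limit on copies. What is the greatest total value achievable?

252 pts

Best value-per-unit is B at 42/4, and filling with it alone uses duration 6×4=24. No mix of the others beats 6×42 = 252.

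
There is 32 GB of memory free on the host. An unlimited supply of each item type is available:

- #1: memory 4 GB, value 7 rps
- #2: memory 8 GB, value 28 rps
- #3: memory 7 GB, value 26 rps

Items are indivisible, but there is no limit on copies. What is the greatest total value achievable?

Best value-per-unit is #3 at 26/7; filling with it alone gives 4×26 = 104.
Optimal mix: 4×#2 → memory 32, value 112.

112 rps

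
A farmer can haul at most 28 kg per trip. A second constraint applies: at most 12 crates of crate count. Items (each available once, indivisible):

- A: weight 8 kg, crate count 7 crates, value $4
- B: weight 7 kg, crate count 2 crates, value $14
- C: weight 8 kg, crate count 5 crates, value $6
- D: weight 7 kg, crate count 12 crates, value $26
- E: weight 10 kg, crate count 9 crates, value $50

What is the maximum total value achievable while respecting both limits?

$64

Feasible sets respecting both limits:
- B+E: weight 17, crate count 11, value 64
- E: weight 10, crate count 9, value 50
- D: weight 7, crate count 12, value 26
Best: $64.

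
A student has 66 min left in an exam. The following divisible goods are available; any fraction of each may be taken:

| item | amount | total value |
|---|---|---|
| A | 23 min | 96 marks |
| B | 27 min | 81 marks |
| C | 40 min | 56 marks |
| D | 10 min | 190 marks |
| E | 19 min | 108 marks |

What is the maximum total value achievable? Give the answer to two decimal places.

436.00

Take in order of value per unit:
- D (190/10 per unit): all 10 → value 190, running total 190.00
- E (108/19 per unit): all 19 → value 108, running total 298.00
- A (96/23 per unit): all 23 → value 96, running total 394.00
- B (81/27 per unit): 14 of 27 → value 14×81/27 = 42.0000, running total 436.00
Total 436.00.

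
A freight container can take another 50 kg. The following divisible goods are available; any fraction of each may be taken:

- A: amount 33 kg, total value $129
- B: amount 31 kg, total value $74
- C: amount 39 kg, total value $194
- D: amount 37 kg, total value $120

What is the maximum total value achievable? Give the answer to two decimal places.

Take in order of value per unit:
- C (194/39 per unit): all 39 → value 194, running total 194.00
- A (129/33 per unit): 11 of 33 → value 11×129/33 = 43.0000, running total 237.00
Total 237.00.

237.00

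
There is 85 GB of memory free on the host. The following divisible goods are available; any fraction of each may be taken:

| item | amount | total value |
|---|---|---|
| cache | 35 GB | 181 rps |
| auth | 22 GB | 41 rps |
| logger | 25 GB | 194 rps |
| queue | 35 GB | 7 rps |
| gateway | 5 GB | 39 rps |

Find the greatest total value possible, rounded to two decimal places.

Take in order of value per unit:
- gateway (39/5 per unit): all 5 → value 39, running total 39.00
- logger (194/25 per unit): all 25 → value 194, running total 233.00
- cache (181/35 per unit): all 35 → value 181, running total 414.00
- auth (41/22 per unit): 20 of 22 → value 20×41/22 = 37.2727, running total 451.27
Total 451.27.

451.27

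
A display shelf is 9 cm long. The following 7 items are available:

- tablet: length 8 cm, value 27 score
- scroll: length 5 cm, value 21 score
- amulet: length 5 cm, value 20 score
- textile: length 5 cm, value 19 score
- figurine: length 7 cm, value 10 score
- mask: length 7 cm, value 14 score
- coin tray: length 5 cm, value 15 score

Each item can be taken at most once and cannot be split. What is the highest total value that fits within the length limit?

27 score

Check high-value combinations within 9 cm:
- tablet: length 8, value 27
- scroll: length 5, value 21
- amulet: length 5, value 20
- textile: length 5, value 19
- coin tray: length 5, value 15
Best: 27 score.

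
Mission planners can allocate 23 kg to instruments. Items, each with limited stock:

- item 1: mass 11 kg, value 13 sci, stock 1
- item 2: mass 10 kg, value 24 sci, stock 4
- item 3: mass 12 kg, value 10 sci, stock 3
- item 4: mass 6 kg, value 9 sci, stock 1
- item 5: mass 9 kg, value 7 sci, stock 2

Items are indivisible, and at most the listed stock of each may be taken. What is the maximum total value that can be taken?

48 sci

Top feasible selections:
- 2×item 2: mass 20, value 48
- 1×item 1 + 1×item 2: mass 21, value 37
Best: 48 sci.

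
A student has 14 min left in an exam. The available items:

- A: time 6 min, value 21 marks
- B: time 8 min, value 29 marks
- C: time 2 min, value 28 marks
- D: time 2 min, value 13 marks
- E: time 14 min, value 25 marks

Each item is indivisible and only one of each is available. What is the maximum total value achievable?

Check high-value combinations within 14 min:
- B+C+D: time 8+2+2=12, value 29+28+13=70
- A+C+D: time 6+2+2=10, value 21+28+13=62
- B+C: time 8+2=10, value 29+28=57
- A+B: time 6+8=14, value 21+29=50
- A+C: time 6+2=8, value 21+28=49
Best: 70 marks.

70 marks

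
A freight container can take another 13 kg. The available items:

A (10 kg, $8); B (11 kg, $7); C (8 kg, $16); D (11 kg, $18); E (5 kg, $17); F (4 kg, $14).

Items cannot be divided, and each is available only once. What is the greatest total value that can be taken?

$33

Check high-value combinations within 13 kg:
- C+E: weight 8+5=13, value 16+17=33
- E+F: weight 5+4=9, value 17+14=31
- C+F: weight 8+4=12, value 16+14=30
- D: weight 11, value 18
Best: $33.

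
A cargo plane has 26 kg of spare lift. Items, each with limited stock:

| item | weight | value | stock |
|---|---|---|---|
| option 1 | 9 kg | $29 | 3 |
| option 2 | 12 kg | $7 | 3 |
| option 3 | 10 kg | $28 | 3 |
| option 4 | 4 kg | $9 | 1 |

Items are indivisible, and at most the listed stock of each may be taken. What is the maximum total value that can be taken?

Top feasible selections:
- 2×option 1 + 1×option 4: weight 22, value 67
- 1×option 1 + 1×option 3 + 1×option 4: weight 23, value 66
Best: $67.

$67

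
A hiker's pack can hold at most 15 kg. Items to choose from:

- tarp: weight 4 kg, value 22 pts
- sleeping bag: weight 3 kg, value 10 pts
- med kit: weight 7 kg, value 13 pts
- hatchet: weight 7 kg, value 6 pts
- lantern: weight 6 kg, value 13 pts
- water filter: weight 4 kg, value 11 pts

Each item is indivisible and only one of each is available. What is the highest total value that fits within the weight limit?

46 pts

This is a 0/1 knapsack; check combinations near the capacity.
- tarp+lantern+water filter: weight 4+6+4=14, value 22+13+11=46
- tarp+med kit+water filter: weight 4+7+4=15, value 22+13+11=46
- tarp+sleeping bag+lantern: weight 4+3+6=13, value 22+10+13=45
Best: 46 pts.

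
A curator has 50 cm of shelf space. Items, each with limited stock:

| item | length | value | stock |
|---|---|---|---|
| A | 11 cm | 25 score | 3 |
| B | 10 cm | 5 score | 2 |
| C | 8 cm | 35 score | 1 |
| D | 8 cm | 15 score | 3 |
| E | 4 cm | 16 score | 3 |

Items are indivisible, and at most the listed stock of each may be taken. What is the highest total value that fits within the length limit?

Best selections within length 50 and stock limits:
- 2×A + 1×C + 1×D + 3×E: length 50, value 148
- 3×A + 1×C + 2×E: length 49, value 142
- 1×A + 1×C + 2×D + 3×E: length 47, value 138
- 2×A + 1×C + 3×E: length 42, value 133
Best: 148 score.

148 score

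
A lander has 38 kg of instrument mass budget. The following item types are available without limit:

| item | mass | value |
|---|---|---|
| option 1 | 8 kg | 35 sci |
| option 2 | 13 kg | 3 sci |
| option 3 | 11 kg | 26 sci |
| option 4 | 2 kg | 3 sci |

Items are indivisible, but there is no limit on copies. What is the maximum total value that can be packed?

149 sci

Best value-per-unit is option 1 at 35/8; filling with it alone gives 4×35 = 140.
Optimal mix: 4×option 1 + 3×option 4 → mass 38, value 149.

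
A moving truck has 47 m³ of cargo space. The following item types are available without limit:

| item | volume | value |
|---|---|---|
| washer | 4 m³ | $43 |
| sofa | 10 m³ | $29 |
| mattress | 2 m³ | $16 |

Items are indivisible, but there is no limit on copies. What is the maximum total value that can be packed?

$489

Best value-per-unit is washer at 43/4; filling with it alone gives 11×43 = 473.
Optimal mix: 11×washer + 1×mattress → volume 46, value 489.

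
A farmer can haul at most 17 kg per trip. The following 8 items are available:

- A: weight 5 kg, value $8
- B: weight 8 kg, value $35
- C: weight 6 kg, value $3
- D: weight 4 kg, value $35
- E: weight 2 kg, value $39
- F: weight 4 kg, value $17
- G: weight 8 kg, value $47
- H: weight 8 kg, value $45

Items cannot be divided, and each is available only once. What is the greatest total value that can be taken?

$121

Check high-value combinations within 17 kg:
- D+E+G: weight 4+2+8=14, value 35+39+47=121
- D+E+H: weight 4+2+8=14, value 35+39+45=119
- B+D+E: weight 8+4+2=14, value 35+35+39=109
- E+F+G: weight 2+4+8=14, value 39+17+47=103
- E+F+H: weight 2+4+8=14, value 39+17+45=101
Best: $121.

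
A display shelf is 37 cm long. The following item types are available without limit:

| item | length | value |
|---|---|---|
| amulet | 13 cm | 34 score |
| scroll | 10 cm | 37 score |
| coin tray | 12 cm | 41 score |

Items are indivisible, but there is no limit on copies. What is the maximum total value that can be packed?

123 score

Best value-per-unit is scroll at 37/10; filling with it alone gives 3×37 = 111.
Optimal mix: 3×coin tray → length 36, value 123.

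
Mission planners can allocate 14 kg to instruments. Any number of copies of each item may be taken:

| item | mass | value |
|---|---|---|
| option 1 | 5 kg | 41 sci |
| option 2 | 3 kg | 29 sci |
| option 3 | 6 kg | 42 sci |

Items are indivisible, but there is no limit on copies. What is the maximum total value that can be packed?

128 sci

Best value-per-unit is option 2 at 29/3; filling with it alone gives 4×29 = 116.
Optimal mix: 1×option 1 + 3×option 2 → mass 14, value 128.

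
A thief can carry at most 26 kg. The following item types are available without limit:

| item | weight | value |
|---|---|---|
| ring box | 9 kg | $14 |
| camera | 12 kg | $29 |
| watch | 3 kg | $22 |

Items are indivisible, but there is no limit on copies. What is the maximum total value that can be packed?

$176

Best value-per-unit is watch at 22/3, and filling with it alone uses weight 8×3=24. No mix of the others beats 8×22 = 176.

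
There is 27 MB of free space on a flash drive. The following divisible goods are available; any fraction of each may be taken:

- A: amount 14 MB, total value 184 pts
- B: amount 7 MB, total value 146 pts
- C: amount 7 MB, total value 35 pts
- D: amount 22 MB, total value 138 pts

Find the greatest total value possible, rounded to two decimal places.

Take in order of value per unit:
- B (146/7 per unit): all 7 → value 146, running total 146.00
- A (184/14 per unit): all 14 → value 184, running total 330.00
- D (138/22 per unit): 6 of 22 → value 6×138/22 = 37.6364, running total 367.64
Total 367.64.

367.64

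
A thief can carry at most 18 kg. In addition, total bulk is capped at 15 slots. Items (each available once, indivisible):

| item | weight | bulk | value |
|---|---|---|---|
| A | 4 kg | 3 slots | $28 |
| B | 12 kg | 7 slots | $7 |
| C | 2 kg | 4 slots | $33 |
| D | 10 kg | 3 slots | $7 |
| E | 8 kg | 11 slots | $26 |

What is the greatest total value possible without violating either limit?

Feasible sets respecting both limits:
- A+B+C: weight 18, bulk 14, value 68
- A+C+D: weight 16, bulk 10, value 68
- A+C: weight 6, bulk 7, value 61
- C+E: weight 10, bulk 15, value 59
Best: $68.

$68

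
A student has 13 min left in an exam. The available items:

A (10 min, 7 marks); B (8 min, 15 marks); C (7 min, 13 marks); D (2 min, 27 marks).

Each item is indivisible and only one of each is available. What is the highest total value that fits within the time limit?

Check high-value combinations within 13 min:
- B+D: time 8+2=10, value 15+27=42
- C+D: time 7+2=9, value 13+27=40
- A+D: time 10+2=12, value 7+27=34
- D: time 2, value 27
Best: 42 marks.

42 marks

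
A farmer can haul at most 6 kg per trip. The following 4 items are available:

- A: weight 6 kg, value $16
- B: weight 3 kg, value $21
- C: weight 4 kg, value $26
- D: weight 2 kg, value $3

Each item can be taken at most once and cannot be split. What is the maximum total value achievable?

$29

This is a 0/1 knapsack; check combinations near the capacity.
- C+D: weight 4+2=6, value 26+3=29
- C: weight 4, value 26
- B+D: weight 3+2=5, value 21+3=24
Best: $29.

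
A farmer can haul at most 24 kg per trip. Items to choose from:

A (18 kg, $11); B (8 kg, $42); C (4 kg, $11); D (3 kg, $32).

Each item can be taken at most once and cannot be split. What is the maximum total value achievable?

Check high-value combinations within 24 kg:
- B+C+D: weight 8+4+3=15, value 42+11+32=85
- B+D: weight 8+3=11, value 42+32=74
- B+C: weight 8+4=12, value 42+11=53
Best: $85.

$85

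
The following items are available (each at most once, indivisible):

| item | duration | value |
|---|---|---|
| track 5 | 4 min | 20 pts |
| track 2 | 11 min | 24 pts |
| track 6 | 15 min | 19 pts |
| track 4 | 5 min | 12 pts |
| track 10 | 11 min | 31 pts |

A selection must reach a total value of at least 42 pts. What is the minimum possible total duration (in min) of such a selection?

15

Subsets with value ≥ 42, sorted by total duration:
- track 5+track 10: duration 15, value 51
- track 5+track 2: duration 15, value 44
- track 4+track 10: duration 16, value 43
Minimum duration: 15 min.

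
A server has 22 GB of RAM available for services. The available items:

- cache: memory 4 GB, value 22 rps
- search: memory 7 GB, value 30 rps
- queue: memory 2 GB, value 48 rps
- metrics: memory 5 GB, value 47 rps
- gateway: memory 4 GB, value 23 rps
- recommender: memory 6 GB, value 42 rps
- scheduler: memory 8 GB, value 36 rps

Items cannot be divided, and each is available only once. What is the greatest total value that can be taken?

182 rps

Check high-value combinations within 22 GB:
- cache+queue+metrics+gateway+recommender: memory 4+2+5+4+6=21, value 22+48+47+23+42=182
- queue+metrics+recommender+scheduler: memory 2+5+6+8=21, value 48+47+42+36=173
- cache+search+queue+metrics+gateway: memory 4+7+2+5+4=22, value 22+30+48+47+23=170
- search+queue+metrics+recommender: memory 7+2+5+6=20, value 30+48+47+42=167
- search+queue+metrics+scheduler: memory 7+2+5+8=22, value 30+48+47+36=161
Best: 182 rps.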